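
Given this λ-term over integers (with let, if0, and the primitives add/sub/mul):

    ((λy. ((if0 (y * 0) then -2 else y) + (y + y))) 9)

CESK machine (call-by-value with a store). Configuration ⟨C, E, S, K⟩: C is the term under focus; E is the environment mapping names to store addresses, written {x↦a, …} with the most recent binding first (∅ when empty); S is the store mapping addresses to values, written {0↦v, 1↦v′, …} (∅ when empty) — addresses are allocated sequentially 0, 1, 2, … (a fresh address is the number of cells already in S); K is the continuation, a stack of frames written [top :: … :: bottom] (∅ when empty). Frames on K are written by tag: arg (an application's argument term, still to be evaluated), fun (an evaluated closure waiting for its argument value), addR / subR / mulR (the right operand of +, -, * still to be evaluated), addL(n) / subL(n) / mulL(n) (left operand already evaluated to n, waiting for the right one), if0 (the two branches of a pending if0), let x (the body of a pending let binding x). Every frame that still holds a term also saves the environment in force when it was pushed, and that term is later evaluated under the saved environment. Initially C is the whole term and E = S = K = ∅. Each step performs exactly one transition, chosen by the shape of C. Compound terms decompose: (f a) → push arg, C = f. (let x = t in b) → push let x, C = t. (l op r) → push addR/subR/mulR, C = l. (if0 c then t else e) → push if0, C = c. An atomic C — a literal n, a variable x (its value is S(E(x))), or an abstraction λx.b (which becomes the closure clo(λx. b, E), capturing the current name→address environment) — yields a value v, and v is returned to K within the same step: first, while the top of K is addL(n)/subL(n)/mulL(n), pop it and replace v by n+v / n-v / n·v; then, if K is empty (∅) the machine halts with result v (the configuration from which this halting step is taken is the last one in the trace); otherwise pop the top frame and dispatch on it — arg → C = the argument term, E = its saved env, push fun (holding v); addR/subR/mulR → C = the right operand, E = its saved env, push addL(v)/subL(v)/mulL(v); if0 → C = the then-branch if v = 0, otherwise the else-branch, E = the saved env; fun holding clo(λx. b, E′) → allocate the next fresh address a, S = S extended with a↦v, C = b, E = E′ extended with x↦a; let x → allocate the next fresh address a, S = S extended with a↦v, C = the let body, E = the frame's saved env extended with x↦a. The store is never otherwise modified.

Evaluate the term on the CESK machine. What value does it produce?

step 0: ⟨C=((λy. ((if0 (y * 0) then -2 else y) + (y + y))) 9); E=∅; S=∅; K=∅⟩
step 1: ⟨C=(λy. ((if0 (y * 0) then -2 else y) + (y + y))); E=∅; S=∅; K=[arg]⟩
step 2: ⟨C=9; E=∅; S=∅; K=[fun]⟩
step 3: ⟨C=((if0 (y * 0) then -2 else y) + (y + y)); E={y↦0}; S={0↦9}; K=∅⟩
step 4: ⟨C=(if0 (y * 0) then -2 else y); E={y↦0}; S={0↦9}; K=[addR]⟩
step 5: ⟨C=(y * 0); E={y↦0}; S={0↦9}; K=[if0 :: addR]⟩
step 6: ⟨C=y; E={y↦0}; S={0↦9}; K=[mulR :: if0 :: addR]⟩
step 7: ⟨C=0; E={y↦0}; S={0↦9}; K=[mulL(9) :: if0 :: addR]⟩
step 8: ⟨C=-2; E={y↦0}; S={0↦9}; K=[addR]⟩
step 9: ⟨C=(y + y); E={y↦0}; S={0↦9}; K=[addL(-2)]⟩
step 10: ⟨C=y; E={y↦0}; S={0↦9}; K=[addR :: addL(-2)]⟩
step 11: ⟨C=y; E={y↦0}; S={0↦9}; K=[addL(9) :: addL(-2)]⟩
→ final value 16

Answer: 16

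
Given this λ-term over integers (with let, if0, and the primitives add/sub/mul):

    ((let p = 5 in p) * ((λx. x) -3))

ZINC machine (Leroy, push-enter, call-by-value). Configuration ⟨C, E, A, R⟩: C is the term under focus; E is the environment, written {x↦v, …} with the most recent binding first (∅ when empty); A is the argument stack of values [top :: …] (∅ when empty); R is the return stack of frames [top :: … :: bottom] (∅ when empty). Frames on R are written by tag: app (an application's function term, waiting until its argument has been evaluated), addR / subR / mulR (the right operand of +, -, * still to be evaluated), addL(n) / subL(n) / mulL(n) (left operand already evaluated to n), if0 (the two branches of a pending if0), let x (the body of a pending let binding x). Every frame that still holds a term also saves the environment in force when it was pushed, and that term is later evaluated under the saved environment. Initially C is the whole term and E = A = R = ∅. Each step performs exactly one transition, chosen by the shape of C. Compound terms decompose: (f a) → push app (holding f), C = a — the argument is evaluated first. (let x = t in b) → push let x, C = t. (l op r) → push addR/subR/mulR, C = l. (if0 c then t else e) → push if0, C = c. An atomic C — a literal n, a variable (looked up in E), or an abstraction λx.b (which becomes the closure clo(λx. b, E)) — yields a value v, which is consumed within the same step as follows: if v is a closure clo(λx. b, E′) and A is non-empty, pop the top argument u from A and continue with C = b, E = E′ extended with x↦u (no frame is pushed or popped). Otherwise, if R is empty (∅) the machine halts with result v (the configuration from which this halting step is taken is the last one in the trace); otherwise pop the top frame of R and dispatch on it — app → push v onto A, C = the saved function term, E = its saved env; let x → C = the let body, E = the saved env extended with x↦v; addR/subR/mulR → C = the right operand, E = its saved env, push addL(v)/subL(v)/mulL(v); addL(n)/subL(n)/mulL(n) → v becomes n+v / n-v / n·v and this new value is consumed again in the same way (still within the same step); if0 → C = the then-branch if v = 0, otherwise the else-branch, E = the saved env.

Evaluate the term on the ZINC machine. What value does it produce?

Answer: -15

Execution trace:
[0] [C=((let p = 5 in p) * ((λx. x) -3)) | E=∅ | A=∅ | R=∅]
[1] [C=(let p = 5 in p) | E=∅ | A=∅ | R=[mulR]]
[2] [C=5 | E=∅ | A=∅ | R=[let p :: mulR]]
[3] [C=p | E={p↦5} | A=∅ | R=[mulR]]
[4] [C=((λx. x) -3) | E=∅ | A=∅ | R=[mulL(5)]]
[5] [C=-3 | E=∅ | A=∅ | R=[app :: mulL(5)]]
[6] [C=(λx. x) | E=∅ | A=[-3] | R=[mulL(5)]]
[7] [C=x | E={x↦-3} | A=∅ | R=[mulL(5)]]
→ final value -15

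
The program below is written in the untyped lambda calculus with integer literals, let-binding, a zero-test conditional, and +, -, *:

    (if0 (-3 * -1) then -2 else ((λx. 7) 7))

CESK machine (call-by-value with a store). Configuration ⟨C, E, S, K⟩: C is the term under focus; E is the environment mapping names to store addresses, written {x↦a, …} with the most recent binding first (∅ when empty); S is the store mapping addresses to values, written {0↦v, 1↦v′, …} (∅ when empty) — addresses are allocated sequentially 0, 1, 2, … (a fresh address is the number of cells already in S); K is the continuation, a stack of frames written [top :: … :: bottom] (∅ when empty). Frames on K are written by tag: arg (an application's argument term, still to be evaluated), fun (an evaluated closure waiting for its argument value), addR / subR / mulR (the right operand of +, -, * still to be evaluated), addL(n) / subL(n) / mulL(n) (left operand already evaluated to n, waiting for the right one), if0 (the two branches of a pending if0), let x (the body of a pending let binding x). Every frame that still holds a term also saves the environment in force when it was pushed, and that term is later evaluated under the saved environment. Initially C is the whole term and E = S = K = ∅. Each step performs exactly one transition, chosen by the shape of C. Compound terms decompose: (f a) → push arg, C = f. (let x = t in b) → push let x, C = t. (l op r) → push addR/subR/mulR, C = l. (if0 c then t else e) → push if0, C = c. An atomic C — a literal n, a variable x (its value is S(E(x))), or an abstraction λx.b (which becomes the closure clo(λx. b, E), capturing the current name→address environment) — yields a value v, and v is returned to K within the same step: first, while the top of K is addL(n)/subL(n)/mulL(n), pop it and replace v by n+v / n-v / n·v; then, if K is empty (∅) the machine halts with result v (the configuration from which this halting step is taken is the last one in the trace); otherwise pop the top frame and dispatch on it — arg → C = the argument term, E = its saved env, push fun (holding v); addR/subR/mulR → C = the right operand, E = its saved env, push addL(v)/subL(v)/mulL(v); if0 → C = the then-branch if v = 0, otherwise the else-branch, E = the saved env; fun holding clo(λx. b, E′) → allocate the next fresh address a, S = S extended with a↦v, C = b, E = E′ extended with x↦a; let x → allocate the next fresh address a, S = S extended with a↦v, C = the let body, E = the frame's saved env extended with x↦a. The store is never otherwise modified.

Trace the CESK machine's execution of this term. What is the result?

Answer: 7

Derivation:
t=0: ⟨C=(if0 (-3 * -1) then -2 else ((λx. 7) 7)); E=∅; S=∅; K=∅⟩
t=1: ⟨C=(-3 * -1); E=∅; S=∅; K=[if0]⟩
t=2: ⟨C=-3; E=∅; S=∅; K=[mulR :: if0]⟩
t=3: ⟨C=-1; E=∅; S=∅; K=[mulL(-3) :: if0]⟩
t=4: ⟨C=((λx. 7) 7); E=∅; S=∅; K=∅⟩
t=5: ⟨C=(λx. 7); E=∅; S=∅; K=[arg]⟩
t=6: ⟨C=7; E=∅; S=∅; K=[fun]⟩
t=7: ⟨C=7; E={x↦0}; S={0↦7}; K=∅⟩
→ final value 7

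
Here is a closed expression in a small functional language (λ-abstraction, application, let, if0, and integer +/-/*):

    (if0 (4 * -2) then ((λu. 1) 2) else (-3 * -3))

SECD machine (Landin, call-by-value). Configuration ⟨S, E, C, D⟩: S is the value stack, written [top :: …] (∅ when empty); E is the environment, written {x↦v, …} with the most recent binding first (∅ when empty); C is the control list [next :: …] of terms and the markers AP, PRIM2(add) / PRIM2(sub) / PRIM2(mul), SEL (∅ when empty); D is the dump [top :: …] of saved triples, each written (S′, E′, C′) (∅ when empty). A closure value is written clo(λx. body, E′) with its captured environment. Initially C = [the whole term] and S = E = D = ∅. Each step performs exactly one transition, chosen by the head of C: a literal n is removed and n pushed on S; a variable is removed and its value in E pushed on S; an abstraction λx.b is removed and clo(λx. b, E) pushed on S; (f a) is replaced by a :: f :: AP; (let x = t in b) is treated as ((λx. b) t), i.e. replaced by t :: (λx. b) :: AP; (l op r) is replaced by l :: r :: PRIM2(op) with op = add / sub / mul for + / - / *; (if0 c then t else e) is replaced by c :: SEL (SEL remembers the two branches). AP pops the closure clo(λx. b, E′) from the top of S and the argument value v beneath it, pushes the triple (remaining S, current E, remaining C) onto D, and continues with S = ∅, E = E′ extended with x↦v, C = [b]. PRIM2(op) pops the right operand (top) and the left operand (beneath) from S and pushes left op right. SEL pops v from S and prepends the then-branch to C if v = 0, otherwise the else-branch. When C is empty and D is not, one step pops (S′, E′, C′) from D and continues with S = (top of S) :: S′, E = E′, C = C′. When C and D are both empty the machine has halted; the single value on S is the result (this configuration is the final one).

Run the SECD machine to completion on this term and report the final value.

Answer: 9

Machine steps:
0. <S=∅, E=∅, C=[(if0 (4 * -2) then ((λu. 1) 2) else (-3 * -3))], D=∅>
1. <S=∅, E=∅, C=[(4 * -2) :: SEL], D=∅>
2. <S=∅, E=∅, C=[4 :: -2 :: PRIM2(mul) :: SEL], D=∅>
3. <S=[4], E=∅, C=[-2 :: PRIM2(mul) :: SEL], D=∅>
4. <S=[-2 :: 4], E=∅, C=[PRIM2(mul) :: SEL], D=∅>
5. <S=[-8], E=∅, C=[SEL], D=∅>
6. <S=∅, E=∅, C=[(-3 * -3)], D=∅>
7. <S=∅, E=∅, C=[-3 :: -3 :: PRIM2(mul)], D=∅>
8. <S=[-3], E=∅, C=[-3 :: PRIM2(mul)], D=∅>
9. <S=[-3 :: -3], E=∅, C=[PRIM2(mul)], D=∅>
10. <S=[9], E=∅, C=∅, D=∅>
→ final value 9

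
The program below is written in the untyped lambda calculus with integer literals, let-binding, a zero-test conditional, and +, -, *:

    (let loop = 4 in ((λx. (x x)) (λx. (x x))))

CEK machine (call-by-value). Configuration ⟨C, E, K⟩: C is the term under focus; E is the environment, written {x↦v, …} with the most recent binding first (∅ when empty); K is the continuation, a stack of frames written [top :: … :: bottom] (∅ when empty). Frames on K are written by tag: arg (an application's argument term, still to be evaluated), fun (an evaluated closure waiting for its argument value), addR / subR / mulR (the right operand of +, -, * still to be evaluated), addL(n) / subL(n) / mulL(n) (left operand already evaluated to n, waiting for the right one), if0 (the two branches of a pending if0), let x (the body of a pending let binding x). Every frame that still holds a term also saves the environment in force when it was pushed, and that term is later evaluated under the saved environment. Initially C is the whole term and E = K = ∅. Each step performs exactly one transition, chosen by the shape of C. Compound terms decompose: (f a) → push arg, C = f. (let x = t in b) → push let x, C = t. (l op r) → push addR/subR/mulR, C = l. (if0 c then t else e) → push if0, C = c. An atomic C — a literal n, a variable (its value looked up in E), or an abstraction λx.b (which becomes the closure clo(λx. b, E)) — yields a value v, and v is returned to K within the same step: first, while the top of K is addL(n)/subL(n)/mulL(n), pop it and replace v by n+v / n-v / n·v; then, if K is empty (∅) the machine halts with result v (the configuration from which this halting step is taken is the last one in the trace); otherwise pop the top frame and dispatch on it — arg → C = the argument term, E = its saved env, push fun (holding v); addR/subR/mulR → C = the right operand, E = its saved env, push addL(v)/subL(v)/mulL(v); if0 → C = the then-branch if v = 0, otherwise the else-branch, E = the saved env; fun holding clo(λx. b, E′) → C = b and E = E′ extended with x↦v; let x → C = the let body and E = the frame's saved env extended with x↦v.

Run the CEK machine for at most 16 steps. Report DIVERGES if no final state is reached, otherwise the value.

Answer: DIVERGES (no final state within 16 steps)

Execution trace:
t=0: <C=(let loop = 4 in ((λx. (x x)) (λx. (x x)))), E=∅, K=∅>
t=1: <C=4, E=∅, K=[let loop]>
t=2: <C=((λx. (x x)) (λx. (x x))), E={loop↦4}, K=∅>
t=3: <C=(λx. (x x)), E={loop↦4}, K=[arg]>
t=4: <C=(λx. (x x)), E={loop↦4}, K=[fun]>
t=5: <C=(x x), E={x↦clo(λx. (x x), {loop↦4}), loop↦4}, K=∅>
t=6: <C=x, E={x↦clo(λx. (x x), {loop↦4}), loop↦4}, K=[arg]>
t=7: <C=x, E={x↦clo(λx. (x x), {loop↦4}), loop↦4}, K=[fun]>
… configuration repeats with period 3 (steps 5–7 recur indefinitely) …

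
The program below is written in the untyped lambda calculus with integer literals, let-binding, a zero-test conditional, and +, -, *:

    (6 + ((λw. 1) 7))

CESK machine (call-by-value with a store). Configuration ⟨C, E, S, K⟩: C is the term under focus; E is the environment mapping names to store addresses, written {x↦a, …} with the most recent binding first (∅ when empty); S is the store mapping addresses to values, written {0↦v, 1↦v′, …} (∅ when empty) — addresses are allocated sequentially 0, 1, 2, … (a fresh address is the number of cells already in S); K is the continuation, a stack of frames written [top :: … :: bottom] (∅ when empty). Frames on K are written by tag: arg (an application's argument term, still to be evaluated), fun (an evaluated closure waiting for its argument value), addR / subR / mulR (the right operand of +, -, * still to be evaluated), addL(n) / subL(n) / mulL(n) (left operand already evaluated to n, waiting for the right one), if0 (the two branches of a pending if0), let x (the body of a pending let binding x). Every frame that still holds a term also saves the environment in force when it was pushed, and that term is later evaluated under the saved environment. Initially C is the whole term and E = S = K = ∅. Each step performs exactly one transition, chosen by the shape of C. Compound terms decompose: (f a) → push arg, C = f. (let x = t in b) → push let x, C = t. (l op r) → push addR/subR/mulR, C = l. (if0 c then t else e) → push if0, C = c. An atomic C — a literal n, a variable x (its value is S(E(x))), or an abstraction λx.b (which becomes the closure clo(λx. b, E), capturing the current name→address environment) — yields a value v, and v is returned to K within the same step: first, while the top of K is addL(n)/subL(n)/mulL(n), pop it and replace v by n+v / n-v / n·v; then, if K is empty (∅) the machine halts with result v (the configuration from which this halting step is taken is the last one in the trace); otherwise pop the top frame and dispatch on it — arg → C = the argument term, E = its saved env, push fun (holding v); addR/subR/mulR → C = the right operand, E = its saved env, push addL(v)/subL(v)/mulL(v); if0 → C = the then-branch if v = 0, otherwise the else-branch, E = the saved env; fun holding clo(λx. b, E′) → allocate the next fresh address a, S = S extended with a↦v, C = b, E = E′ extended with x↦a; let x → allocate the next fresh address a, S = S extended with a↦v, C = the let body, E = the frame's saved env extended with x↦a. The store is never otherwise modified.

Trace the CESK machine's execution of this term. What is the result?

Answer: 7

Machine steps:
t=0: ⟨C=(6 + ((λw. 1) 7)); E=∅; S=∅; K=∅⟩
t=1: ⟨C=6; E=∅; S=∅; K=[addR]⟩
t=2: ⟨C=((λw. 1) 7); E=∅; S=∅; K=[addL(6)]⟩
t=3: ⟨C=(λw. 1); E=∅; S=∅; K=[arg :: addL(6)]⟩
t=4: ⟨C=7; E=∅; S=∅; K=[fun :: addL(6)]⟩
t=5: ⟨C=1; E={w↦0}; S={0↦7}; K=[addL(6)]⟩
→ final value 7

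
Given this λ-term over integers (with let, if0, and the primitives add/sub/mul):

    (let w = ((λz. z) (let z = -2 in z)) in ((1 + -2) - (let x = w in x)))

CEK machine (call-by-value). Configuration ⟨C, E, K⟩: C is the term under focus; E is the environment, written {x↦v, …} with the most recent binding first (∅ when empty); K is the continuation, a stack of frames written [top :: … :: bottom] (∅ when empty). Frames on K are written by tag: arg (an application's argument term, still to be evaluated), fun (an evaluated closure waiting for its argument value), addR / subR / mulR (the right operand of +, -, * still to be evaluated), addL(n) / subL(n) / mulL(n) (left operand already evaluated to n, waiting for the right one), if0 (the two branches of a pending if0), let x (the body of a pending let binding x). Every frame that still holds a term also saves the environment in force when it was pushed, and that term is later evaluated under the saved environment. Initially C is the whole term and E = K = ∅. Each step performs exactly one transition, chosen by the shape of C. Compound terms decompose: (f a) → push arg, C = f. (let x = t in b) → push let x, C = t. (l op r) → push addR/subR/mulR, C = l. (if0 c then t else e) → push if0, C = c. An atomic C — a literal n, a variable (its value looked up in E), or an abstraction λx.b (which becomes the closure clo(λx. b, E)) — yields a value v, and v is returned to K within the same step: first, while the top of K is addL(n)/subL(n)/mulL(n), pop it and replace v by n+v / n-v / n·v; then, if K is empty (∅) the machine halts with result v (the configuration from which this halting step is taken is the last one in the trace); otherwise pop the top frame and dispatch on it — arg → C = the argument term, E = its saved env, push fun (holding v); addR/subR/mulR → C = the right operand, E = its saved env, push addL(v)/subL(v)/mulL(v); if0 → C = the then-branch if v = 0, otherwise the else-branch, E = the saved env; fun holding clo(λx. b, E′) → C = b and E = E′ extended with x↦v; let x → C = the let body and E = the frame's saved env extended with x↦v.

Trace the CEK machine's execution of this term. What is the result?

Answer: 1

Machine steps:
[0] [C=(let w = ((λz. z) (let z = -2 in z)) in ((1 + -2) - (let x = w in x))) | E=∅ | K=∅]
[1] [C=((λz. z) (let z = -2 in z)) | E=∅ | K=[let w]]
[2] [C=(λz. z) | E=∅ | K=[arg :: let w]]
[3] [C=(let z = -2 in z) | E=∅ | K=[fun :: let w]]
[4] [C=-2 | E=∅ | K=[let z :: fun :: let w]]
[5] [C=z | E={z↦-2} | K=[fun :: let w]]
[6] [C=z | E={z↦-2} | K=[let w]]
[7] [C=((1 + -2) - (let x = w in x)) | E={w↦-2} | K=∅]
[8] [C=(1 + -2) | E={w↦-2} | K=[subR]]
[9] [C=1 | E={w↦-2} | K=[addR :: subR]]
[10] [C=-2 | E={w↦-2} | K=[addL(1) :: subR]]
[11] [C=(let x = w in x) | E={w↦-2} | K=[subL(-1)]]
[12] [C=w | E={w↦-2} | K=[let x :: subL(-1)]]
[13] [C=x | E={x↦-2, w↦-2} | K=[subL(-1)]]
→ final value 1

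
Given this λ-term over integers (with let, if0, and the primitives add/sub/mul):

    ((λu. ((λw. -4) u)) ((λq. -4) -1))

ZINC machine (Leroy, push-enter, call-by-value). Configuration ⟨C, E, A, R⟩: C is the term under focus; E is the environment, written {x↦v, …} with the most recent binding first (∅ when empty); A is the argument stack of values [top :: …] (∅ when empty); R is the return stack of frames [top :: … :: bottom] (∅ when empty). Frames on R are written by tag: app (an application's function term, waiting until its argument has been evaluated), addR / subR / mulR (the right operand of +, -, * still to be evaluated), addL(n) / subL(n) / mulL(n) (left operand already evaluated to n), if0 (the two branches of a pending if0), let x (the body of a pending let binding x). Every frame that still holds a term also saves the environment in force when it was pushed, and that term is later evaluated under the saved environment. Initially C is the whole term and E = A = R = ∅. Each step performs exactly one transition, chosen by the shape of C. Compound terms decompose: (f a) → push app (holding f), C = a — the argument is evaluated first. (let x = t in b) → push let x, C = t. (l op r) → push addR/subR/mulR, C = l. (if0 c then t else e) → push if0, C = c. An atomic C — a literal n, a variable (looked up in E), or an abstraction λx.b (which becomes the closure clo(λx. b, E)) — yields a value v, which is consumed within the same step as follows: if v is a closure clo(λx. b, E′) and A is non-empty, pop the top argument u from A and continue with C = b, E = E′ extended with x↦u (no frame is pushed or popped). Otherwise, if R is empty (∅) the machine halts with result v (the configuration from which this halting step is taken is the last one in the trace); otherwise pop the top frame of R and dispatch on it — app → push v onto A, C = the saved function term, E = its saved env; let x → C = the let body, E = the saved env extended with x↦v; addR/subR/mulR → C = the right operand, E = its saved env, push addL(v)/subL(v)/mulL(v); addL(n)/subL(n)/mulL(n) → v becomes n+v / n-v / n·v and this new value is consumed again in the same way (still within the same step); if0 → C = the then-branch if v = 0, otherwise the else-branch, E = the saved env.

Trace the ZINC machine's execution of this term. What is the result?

0. <C=((λu. ((λw. -4) u)) ((λq. -4) -1)), E=∅, A=∅, R=∅>
1. <C=((λq. -4) -1), E=∅, A=∅, R=[app]>
2. <C=-1, E=∅, A=∅, R=[app :: app]>
3. <C=(λq. -4), E=∅, A=[-1], R=[app]>
4. <C=-4, E={q↦-1}, A=∅, R=[app]>
5. <C=(λu. ((λw. -4) u)), E=∅, A=[-4], R=∅>
6. <C=((λw. -4) u), E={u↦-4}, A=∅, R=∅>
7. <C=u, E={u↦-4}, A=∅, R=[app]>
8. <C=(λw. -4), E={u↦-4}, A=[-4], R=∅>
9. <C=-4, E={w↦-4, u↦-4}, A=∅, R=∅>
→ final value -4

Answer: -4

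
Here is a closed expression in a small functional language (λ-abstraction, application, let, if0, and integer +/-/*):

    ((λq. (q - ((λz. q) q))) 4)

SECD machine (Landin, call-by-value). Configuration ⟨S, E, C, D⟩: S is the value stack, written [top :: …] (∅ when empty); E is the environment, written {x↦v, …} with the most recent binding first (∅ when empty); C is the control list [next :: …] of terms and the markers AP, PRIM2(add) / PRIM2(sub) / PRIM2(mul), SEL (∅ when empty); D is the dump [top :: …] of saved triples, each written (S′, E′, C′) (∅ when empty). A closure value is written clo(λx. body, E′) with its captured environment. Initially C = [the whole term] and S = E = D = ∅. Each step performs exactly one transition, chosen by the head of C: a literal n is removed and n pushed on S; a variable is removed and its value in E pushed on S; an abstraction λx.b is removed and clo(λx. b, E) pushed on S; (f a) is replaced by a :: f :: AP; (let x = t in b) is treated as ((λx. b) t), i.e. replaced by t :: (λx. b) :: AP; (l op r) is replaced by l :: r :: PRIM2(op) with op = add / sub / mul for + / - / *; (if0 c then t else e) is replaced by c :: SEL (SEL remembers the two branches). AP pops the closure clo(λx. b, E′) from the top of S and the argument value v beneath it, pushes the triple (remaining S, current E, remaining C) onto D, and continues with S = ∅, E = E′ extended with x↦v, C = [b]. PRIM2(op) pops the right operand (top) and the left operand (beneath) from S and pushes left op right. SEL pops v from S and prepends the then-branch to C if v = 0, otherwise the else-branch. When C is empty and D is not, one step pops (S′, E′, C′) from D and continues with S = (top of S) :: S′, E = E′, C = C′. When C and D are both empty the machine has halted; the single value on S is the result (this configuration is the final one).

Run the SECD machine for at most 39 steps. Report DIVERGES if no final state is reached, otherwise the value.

[0] [S=∅ | E=∅ | C=[((λq. (q - ((λz. q) q))) 4)] | D=∅]
[1] [S=∅ | E=∅ | C=[4 :: (λq. (q - ((λz. q) q))) :: AP] | D=∅]
[2] [S=[4] | E=∅ | C=[(λq. (q - ((λz. q) q))) :: AP] | D=∅]
[3] [S=[clo(λq. (q - ((λz. q) q)), ∅) :: 4] | E=∅ | C=[AP] | D=∅]
[4] [S=∅ | E={q↦4} | C=[(q - ((λz. q) q))] | D=[(∅, ∅, ∅)]]
[5] [S=∅ | E={q↦4} | C=[q :: ((λz. q) q) :: PRIM2(sub)] | D=[(∅, ∅, ∅)]]
[6] [S=[4] | E={q↦4} | C=[((λz. q) q) :: PRIM2(sub)] | D=[(∅, ∅, ∅)]]
[7] [S=[4] | E={q↦4} | C=[q :: (λz. q) :: AP :: PRIM2(sub)] | D=[(∅, ∅, ∅)]]
[8] [S=[4 :: 4] | E={q↦4} | C=[(λz. q) :: AP :: PRIM2(sub)] | D=[(∅, ∅, ∅)]]
[9] [S=[clo(λz. q, {q↦4}) :: 4 :: 4] | E={q↦4} | C=[AP :: PRIM2(sub)] | D=[(∅, ∅, ∅)]]
[10] [S=∅ | E={z↦4, q↦4} | C=[q] | D=[([4], {q↦4}, [PRIM2(sub)]) :: (∅, ∅, ∅)]]
[11] [S=[4] | E={z↦4, q↦4} | C=∅ | D=[([4], {q↦4}, [PRIM2(sub)]) :: (∅, ∅, ∅)]]
[12] [S=[4 :: 4] | E={q↦4} | C=[PRIM2(sub)] | D=[(∅, ∅, ∅)]]
[13] [S=[0] | E={q↦4} | C=∅ | D=[(∅, ∅, ∅)]]
[14] [S=[0] | E=∅ | C=∅ | D=∅]
→ final value 0

Answer: 0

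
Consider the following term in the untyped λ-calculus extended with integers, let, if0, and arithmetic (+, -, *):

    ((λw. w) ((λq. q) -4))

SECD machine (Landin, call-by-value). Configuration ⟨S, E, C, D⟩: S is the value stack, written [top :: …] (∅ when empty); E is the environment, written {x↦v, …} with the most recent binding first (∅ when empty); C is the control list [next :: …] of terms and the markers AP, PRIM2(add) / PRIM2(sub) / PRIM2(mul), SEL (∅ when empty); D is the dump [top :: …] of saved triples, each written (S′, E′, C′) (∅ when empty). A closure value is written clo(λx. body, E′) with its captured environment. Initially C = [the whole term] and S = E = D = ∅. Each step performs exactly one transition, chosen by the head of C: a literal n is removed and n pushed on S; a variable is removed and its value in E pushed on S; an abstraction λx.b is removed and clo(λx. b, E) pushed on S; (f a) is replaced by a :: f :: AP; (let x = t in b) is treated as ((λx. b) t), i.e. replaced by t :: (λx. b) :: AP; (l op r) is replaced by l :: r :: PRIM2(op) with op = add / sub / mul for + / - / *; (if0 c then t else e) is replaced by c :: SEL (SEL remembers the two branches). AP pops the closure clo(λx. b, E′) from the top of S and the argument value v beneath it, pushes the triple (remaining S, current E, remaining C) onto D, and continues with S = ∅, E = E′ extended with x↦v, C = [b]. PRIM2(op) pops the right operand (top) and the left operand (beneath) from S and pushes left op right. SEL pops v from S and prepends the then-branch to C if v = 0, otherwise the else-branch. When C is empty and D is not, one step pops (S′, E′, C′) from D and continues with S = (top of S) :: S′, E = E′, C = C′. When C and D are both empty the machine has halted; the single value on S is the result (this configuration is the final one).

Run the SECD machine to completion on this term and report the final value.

Answer: -4

Machine steps:
0. <S=∅, E=∅, C=[((λw. w) ((λq. q) -4))], D=∅>
1. <S=∅, E=∅, C=[((λq. q) -4) :: (λw. w) :: AP], D=∅>
2. <S=∅, E=∅, C=[-4 :: (λq. q) :: AP :: (λw. w) :: AP], D=∅>
3. <S=[-4], E=∅, C=[(λq. q) :: AP :: (λw. w) :: AP], D=∅>
4. <S=[clo(λq. q, ∅) :: -4], E=∅, C=[AP :: (λw. w) :: AP], D=∅>
5. <S=∅, E={q↦-4}, C=[q], D=[(∅, ∅, [(λw. w) :: AP])]>
6. <S=[-4], E={q↦-4}, C=∅, D=[(∅, ∅, [(λw. w) :: AP])]>
7. <S=[-4], E=∅, C=[(λw. w) :: AP], D=∅>
8. <S=[clo(λw. w, ∅) :: -4], E=∅, C=[AP], D=∅>
9. <S=∅, E={w↦-4}, C=[w], D=[(∅, ∅, ∅)]>
10. <S=[-4], E={w↦-4}, C=∅, D=[(∅, ∅, ∅)]>
11. <S=[-4], E=∅, C=∅, D=∅>
→ final value -4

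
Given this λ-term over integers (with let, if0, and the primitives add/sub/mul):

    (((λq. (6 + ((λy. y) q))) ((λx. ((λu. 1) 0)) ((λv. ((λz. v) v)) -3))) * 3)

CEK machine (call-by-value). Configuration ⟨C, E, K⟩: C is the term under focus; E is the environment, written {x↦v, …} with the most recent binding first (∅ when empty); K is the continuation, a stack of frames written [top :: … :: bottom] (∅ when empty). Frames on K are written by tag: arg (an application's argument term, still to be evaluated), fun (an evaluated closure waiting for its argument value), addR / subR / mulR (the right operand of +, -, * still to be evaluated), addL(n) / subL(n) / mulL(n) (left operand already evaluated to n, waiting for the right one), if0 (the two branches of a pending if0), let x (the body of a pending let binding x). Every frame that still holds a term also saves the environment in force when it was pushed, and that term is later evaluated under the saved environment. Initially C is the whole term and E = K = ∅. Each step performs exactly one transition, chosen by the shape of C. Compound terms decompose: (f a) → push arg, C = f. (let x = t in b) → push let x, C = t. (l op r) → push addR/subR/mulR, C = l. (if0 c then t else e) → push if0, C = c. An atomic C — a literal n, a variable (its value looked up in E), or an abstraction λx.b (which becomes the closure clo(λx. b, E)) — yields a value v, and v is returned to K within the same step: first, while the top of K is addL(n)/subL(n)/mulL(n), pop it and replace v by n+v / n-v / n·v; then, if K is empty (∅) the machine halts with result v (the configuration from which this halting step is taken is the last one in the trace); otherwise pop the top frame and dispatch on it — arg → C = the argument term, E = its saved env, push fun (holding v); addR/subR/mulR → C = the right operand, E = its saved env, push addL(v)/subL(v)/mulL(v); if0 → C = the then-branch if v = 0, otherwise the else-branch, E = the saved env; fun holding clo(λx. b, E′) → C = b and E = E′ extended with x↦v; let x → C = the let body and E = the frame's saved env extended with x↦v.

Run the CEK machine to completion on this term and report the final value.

[0] [C=(((λq. (6 + ((λy. y) q))) ((λx. ((λu. 1) 0)) ((λv. ((λz. v) v)) -3))) * 3) | E=∅ | K=∅]
[1] [C=((λq. (6 + ((λy. y) q))) ((λx. ((λu. 1) 0)) ((λv. ((λz. v) v)) -3))) | E=∅ | K=[mulR]]
[2] [C=(λq. (6 + ((λy. y) q))) | E=∅ | K=[arg :: mulR]]
[3] [C=((λx. ((λu. 1) 0)) ((λv. ((λz. v) v)) -3)) | E=∅ | K=[fun :: mulR]]
[4] [C=(λx. ((λu. 1) 0)) | E=∅ | K=[arg :: fun :: mulR]]
[5] [C=((λv. ((λz. v) v)) -3) | E=∅ | K=[fun :: fun :: mulR]]
[6] [C=(λv. ((λz. v) v)) | E=∅ | K=[arg :: fun :: fun :: mulR]]
[7] [C=-3 | E=∅ | K=[fun :: fun :: fun :: mulR]]
[8] [C=((λz. v) v) | E={v↦-3} | K=[fun :: fun :: mulR]]
[9] [C=(λz. v) | E={v↦-3} | K=[arg :: fun :: fun :: mulR]]
[10] [C=v | E={v↦-3} | K=[fun :: fun :: fun :: mulR]]
[11] [C=v | E={z↦-3, v↦-3} | K=[fun :: fun :: mulR]]
[12] [C=((λu. 1) 0) | E={x↦-3} | K=[fun :: mulR]]
[13] [C=(λu. 1) | E={x↦-3} | K=[arg :: fun :: mulR]]
[14] [C=0 | E={x↦-3} | K=[fun :: fun :: mulR]]
[15] [C=1 | E={u↦0, x↦-3} | K=[fun :: mulR]]
[16] [C=(6 + ((λy. y) q)) | E={q↦1} | K=[mulR]]
[17] [C=6 | E={q↦1} | K=[addR :: mulR]]
[18] [C=((λy. y) q) | E={q↦1} | K=[addL(6) :: mulR]]
[19] [C=(λy. y) | E={q↦1} | K=[arg :: addL(6) :: mulR]]
[20] [C=q | E={q↦1} | K=[fun :: addL(6) :: mulR]]
[21] [C=y | E={y↦1, q↦1} | K=[addL(6) :: mulR]]
[22] [C=3 | E=∅ | K=[mulL(7)]]
→ final value 21

Answer: 21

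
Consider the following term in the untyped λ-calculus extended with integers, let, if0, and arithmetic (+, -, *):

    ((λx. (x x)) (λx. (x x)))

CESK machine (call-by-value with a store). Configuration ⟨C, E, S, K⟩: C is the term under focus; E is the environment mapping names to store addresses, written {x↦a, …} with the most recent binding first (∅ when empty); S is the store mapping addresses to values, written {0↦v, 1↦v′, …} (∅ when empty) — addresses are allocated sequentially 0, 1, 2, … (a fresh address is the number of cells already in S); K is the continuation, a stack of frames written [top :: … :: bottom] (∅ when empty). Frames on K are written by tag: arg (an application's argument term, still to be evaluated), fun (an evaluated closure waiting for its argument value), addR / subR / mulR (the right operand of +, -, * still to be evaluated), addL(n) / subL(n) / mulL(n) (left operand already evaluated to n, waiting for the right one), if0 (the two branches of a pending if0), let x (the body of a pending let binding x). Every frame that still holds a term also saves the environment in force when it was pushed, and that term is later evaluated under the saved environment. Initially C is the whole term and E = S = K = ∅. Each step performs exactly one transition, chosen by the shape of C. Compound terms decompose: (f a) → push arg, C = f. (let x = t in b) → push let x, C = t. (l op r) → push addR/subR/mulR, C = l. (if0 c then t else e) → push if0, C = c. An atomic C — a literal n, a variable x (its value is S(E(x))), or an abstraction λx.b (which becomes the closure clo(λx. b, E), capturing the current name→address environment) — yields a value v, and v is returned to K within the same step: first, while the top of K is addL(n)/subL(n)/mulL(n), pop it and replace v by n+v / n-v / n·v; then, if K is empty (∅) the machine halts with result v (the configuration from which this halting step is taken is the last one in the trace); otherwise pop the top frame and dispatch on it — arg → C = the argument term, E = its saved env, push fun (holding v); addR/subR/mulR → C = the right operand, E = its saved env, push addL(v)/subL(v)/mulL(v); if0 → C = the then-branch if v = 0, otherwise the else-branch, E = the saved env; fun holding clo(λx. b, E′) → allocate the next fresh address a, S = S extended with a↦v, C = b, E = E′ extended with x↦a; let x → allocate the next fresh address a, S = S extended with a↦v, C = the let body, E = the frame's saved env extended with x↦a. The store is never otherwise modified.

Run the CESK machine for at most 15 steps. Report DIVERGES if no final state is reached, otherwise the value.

step 0: [C=((λx. (x x)) (λx. (x x))) | E=∅ | S=∅ | K=∅]
step 1: [C=(λx. (x x)) | E=∅ | S=∅ | K=[arg]]
step 2: [C=(λx. (x x)) | E=∅ | S=∅ | K=[fun]]
step 3: [C=(x x) | E={x↦0} | S={0↦clo(λx. (x x), ∅)} | K=∅]
step 4: [C=x | E={x↦0} | S={0↦clo(λx. (x x), ∅)} | K=[arg]]
step 5: [C=x | E={x↦0} | S={0↦clo(λx. (x x), ∅)} | K=[fun]]
step 6: [C=(x x) | E={x↦1} | S={0↦clo(λx. (x x), ∅), 1↦clo(λx. (x x), ∅)} | K=∅]
step 7: [C=x | E={x↦1} | S={0↦clo(λx. (x x), ∅), 1↦clo(λx. (x x), ∅)} | K=[arg]]
step 8: [C=x | E={x↦1} | S={0↦clo(λx. (x x), ∅), 1↦clo(λx. (x x), ∅)} | K=[fun]]
step 9: [C=(x x) | E={x↦2} | S={0↦clo(λx. (x x), ∅), 1↦clo(λx. (x x), ∅), 2↦clo(λx. (x x), ∅)} | K=∅]
step 10: [C=x | E={x↦2} | S={0↦clo(λx. (x x), ∅), 1↦clo(λx. (x x), ∅), 2↦clo(λx. (x x), ∅)} | K=[arg]]
step 11: [C=x | E={x↦2} | S={0↦clo(λx. (x x), ∅), 1↦clo(λx. (x x), ∅), 2↦clo(λx. (x x), ∅)} | K=[fun]]
step 12: [C=(x x) | E={x↦3} | S={0↦clo(λx. (x x), ∅), 1↦clo(λx. (x x), ∅), 2↦clo(λx. (x x), ∅), 3↦clo(λx. (x x), ∅)} | K=∅]
step 13: [C=x | E={x↦3} | S={0↦clo(λx. (x x), ∅), 1↦clo(λx. (x x), ∅), 2↦clo(λx. (x x), ∅), 3↦clo(λx. (x x), ∅)} | K=[arg]]
step 14: [C=x | E={x↦3} | S={0↦clo(λx. (x x), ∅), 1↦clo(λx. (x x), ∅), 2↦clo(λx. (x x), ∅), 3↦clo(λx. (x x), ∅)} | K=[fun]]
step 15: [C=(x x) | E={x↦4} | S={0↦clo(λx. (x x), ∅), 1↦clo(λx. (x x), ∅), 2↦clo(λx. (x x), ∅), 3↦clo(λx. (x x), ∅), 4↦clo(λx. (x x), ∅)} | K=∅]
→ 15 transitions taken and the configuration is still not final: no result within 15 steps

Answer: DIVERGES (no final state within 15 steps)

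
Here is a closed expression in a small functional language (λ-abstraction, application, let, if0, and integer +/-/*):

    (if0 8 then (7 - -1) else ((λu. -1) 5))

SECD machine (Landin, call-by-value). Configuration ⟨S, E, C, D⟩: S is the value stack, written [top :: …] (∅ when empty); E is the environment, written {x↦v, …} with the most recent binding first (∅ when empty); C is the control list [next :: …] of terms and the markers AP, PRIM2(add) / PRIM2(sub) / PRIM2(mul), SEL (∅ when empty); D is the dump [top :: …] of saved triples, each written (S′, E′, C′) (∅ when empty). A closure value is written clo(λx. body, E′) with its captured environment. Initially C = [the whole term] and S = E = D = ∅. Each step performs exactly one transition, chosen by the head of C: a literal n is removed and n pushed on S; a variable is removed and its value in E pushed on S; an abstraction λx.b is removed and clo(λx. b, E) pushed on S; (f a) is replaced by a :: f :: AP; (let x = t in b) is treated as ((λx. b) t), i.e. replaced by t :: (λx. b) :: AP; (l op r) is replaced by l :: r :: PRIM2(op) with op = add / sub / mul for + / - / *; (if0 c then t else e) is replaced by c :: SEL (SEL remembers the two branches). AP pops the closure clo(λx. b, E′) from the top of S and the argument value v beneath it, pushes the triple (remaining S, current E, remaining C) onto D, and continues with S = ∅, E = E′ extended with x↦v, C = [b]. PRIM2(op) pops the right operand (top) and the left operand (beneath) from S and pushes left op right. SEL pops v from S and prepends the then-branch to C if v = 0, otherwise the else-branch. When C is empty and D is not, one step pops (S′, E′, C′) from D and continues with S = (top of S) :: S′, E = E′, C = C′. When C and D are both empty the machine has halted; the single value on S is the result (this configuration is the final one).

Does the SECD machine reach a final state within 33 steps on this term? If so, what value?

0. ⟨S=∅; E=∅; C=[(if0 8 then (7 - -1) else ((λu. -1) 5))]; D=∅⟩
1. ⟨S=∅; E=∅; C=[8 :: SEL]; D=∅⟩
2. ⟨S=[8]; E=∅; C=[SEL]; D=∅⟩
3. ⟨S=∅; E=∅; C=[((λu. -1) 5)]; D=∅⟩
4. ⟨S=∅; E=∅; C=[5 :: (λu. -1) :: AP]; D=∅⟩
5. ⟨S=[5]; E=∅; C=[(λu. -1) :: AP]; D=∅⟩
6. ⟨S=[clo(λu. -1, ∅) :: 5]; E=∅; C=[AP]; D=∅⟩
7. ⟨S=∅; E={u↦5}; C=[-1]; D=[(∅, ∅, ∅)]⟩
8. ⟨S=[-1]; E={u↦5}; C=∅; D=[(∅, ∅, ∅)]⟩
9. ⟨S=[-1]; E=∅; C=∅; D=∅⟩
→ final value -1

Answer: -1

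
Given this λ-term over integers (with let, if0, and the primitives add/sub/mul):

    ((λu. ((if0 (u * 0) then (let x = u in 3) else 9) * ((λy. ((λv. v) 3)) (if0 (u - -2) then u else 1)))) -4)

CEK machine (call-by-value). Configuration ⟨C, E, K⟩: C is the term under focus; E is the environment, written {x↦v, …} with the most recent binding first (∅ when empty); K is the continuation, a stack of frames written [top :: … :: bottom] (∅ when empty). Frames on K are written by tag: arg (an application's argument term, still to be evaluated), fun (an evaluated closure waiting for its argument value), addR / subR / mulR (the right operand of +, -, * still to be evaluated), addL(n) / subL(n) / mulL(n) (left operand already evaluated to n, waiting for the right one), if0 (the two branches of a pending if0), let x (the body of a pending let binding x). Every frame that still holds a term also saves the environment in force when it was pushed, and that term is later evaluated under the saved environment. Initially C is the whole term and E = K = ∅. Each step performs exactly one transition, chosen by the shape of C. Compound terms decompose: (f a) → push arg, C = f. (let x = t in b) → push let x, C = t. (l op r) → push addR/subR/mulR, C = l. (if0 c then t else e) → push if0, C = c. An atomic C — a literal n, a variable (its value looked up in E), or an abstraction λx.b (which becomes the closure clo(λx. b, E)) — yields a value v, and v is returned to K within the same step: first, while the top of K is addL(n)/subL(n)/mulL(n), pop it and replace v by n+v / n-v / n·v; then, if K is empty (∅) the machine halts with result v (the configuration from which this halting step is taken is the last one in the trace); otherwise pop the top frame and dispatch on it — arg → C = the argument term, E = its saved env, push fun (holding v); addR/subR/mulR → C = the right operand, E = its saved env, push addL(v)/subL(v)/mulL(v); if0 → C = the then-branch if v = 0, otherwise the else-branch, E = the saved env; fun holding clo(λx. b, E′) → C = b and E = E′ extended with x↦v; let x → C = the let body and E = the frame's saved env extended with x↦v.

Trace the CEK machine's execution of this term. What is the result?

Answer: 9

Execution trace:
0. ⟨C=((λu. ((if0 (u * 0) then (let x = u in 3) else 9) * ((λy. ((λv. v) 3)) (if0 (u - -2) then u else 1)))) -4); E=∅; K=∅⟩
1. ⟨C=(λu. ((if0 (u * 0) then (let x = u in 3) else 9) * ((λy. ((λv. v) 3)) (if0 (u - -2) then u else 1)))); E=∅; K=[arg]⟩
2. ⟨C=-4; E=∅; K=[fun]⟩
3. ⟨C=((if0 (u * 0) then (let x = u in 3) else 9) * ((λy. ((λv. v) 3)) (if0 (u - -2) then u else 1))); E={u↦-4}; K=∅⟩
4. ⟨C=(if0 (u * 0) then (let x = u in 3) else 9); E={u↦-4}; K=[mulR]⟩
5. ⟨C=(u * 0); E={u↦-4}; K=[if0 :: mulR]⟩
6. ⟨C=u; E={u↦-4}; K=[mulR :: if0 :: mulR]⟩
7. ⟨C=0; E={u↦-4}; K=[mulL(-4) :: if0 :: mulR]⟩
8. ⟨C=(let x = u in 3); E={u↦-4}; K=[mulR]⟩
9. ⟨C=u; E={u↦-4}; K=[let x :: mulR]⟩
10. ⟨C=3; E={x↦-4, u↦-4}; K=[mulR]⟩
11. ⟨C=((λy. ((λv. v) 3)) (if0 (u - -2) then u else 1)); E={u↦-4}; K=[mulL(3)]⟩
12. ⟨C=(λy. ((λv. v) 3)); E={u↦-4}; K=[arg :: mulL(3)]⟩
13. ⟨C=(if0 (u - -2) then u else 1); E={u↦-4}; K=[fun :: mulL(3)]⟩
14. ⟨C=(u - -2); E={u↦-4}; K=[if0 :: fun :: mulL(3)]⟩
15. ⟨C=u; E={u↦-4}; K=[subR :: if0 :: fun :: mulL(3)]⟩
16. ⟨C=-2; E={u↦-4}; K=[subL(-4) :: if0 :: fun :: mulL(3)]⟩
17. ⟨C=1; E={u↦-4}; K=[fun :: mulL(3)]⟩
18. ⟨C=((λv. v) 3); E={y↦1, u↦-4}; K=[mulL(3)]⟩
19. ⟨C=(λv. v); E={y↦1, u↦-4}; K=[arg :: mulL(3)]⟩
20. ⟨C=3; E={y↦1, u↦-4}; K=[fun :: mulL(3)]⟩
21. ⟨C=v; E={v↦3, y↦1, u↦-4}; K=[mulL(3)]⟩
→ final value 9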